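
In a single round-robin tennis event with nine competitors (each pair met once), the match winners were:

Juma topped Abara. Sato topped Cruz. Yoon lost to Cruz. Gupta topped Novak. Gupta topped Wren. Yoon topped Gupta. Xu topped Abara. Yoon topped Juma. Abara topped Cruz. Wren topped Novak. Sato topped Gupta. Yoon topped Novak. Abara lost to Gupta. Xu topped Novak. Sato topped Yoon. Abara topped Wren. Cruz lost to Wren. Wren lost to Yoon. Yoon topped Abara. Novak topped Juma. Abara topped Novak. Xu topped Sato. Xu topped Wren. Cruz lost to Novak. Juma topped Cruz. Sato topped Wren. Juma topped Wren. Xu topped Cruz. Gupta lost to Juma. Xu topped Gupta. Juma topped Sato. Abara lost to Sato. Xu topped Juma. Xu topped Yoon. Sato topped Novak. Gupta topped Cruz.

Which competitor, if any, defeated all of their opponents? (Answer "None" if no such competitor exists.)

Xu has 8 wins out of 8 opponents — a perfect record.

Xu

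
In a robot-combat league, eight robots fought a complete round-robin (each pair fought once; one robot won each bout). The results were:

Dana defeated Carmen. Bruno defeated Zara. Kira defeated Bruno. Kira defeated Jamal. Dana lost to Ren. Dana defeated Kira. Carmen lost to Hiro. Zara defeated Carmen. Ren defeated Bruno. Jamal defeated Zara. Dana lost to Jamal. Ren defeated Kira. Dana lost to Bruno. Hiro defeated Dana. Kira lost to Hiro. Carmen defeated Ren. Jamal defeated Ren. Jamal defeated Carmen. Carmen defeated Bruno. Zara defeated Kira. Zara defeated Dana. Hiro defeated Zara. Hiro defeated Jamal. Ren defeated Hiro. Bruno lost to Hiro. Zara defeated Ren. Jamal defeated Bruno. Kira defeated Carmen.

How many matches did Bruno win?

Bruno's results: beat Dana, Zara; lost to Hiro, Jamal, Ren, Kira, Carmen.
That is 2 wins.

2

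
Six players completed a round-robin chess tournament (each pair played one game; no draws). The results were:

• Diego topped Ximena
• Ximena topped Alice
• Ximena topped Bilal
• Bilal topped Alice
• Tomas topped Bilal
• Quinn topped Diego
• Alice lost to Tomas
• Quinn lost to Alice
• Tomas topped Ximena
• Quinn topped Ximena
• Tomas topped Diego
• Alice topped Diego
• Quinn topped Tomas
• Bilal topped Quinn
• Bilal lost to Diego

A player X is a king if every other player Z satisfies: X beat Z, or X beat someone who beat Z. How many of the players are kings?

Ximena cannot reach Tomas in two steps.
Tomas reaches everyone (king).
Alice reaches everyone (king).
Diego cannot reach Tomas in two steps.
Quinn reaches everyone (king).
Bilal reaches everyone (king).
Kings: Tomas, Alice, Quinn, Bilal — 4.

4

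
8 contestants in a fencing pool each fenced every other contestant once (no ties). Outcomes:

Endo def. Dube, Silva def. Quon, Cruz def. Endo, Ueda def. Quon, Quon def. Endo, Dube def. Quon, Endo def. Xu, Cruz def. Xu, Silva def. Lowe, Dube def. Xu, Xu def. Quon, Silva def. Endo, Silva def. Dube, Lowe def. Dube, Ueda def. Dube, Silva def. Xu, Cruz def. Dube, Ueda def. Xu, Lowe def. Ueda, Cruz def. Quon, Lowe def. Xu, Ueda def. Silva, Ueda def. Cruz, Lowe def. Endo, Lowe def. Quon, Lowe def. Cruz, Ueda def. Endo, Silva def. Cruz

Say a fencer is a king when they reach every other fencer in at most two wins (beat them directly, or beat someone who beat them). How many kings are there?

3

Ueda reaches everyone (king).
Xu cannot reach Ueda, Cruz, Silva, Lowe, Dube in two steps.
Quon cannot reach Ueda, Cruz, Silva, Lowe in two steps.
Cruz cannot reach Ueda, Silva, Lowe in two steps.
Silva reaches everyone (king).
Lowe reaches everyone (king).
Dube cannot reach Ueda, Cruz, Silva, Lowe in two steps.
Endo cannot reach Ueda, Cruz, Silva, Lowe in two steps.
Kings: Ueda, Silva, Lowe — 3.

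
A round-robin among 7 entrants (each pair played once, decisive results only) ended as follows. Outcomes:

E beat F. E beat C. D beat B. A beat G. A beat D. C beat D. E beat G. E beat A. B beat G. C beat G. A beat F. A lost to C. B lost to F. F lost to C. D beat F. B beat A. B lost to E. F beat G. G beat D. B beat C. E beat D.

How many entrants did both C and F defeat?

1

C beat: A, D, F, G.
F beat: B, G.
Both beat: G — 1.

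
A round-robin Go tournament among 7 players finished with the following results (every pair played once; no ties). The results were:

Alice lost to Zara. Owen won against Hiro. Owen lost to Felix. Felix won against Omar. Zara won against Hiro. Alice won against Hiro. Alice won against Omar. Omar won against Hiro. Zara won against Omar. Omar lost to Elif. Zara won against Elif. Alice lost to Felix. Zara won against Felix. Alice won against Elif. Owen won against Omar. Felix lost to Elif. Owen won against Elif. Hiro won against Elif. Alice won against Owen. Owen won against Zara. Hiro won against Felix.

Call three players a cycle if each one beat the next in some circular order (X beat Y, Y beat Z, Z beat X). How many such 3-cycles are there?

8

Win totals: Felix 3, Omar 1, Owen 4, Elif 2, Hiro 2, Zara 5, Alice 4.
A player with w wins dominates both others in C(w,2) triples; summing gives 3 + 0 + 6 + 1 + 1 + 10 + 6 = 27 transitive triples.
Total triples C(7,3) = 35, so cyclic triples = 35 − 27 = 8.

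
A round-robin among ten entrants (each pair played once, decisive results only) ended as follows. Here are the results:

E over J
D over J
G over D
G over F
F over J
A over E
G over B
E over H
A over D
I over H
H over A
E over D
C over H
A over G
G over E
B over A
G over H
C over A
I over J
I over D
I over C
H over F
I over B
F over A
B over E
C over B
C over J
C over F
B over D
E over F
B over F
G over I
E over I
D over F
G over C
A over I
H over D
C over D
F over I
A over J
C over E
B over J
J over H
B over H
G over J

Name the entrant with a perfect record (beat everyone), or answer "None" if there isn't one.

Highest win total is G with 8 (out of 9 possible).
G lost to A, so no entrant went undefeated.

None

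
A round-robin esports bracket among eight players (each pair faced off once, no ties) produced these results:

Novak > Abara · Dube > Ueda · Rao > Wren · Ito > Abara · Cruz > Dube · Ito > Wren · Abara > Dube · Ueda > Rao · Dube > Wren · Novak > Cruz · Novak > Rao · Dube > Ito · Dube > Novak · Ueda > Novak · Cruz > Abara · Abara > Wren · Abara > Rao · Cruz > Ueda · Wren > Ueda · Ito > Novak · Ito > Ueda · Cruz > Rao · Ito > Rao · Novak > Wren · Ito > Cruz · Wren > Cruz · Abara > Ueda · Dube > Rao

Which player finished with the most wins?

Ito

Win totals: Rao 1, Dube 5, Novak 4, Wren 2, Abara 4, Ueda 2, Ito 6, Cruz 4.
Ito leads with 6 wins (next highest: 5).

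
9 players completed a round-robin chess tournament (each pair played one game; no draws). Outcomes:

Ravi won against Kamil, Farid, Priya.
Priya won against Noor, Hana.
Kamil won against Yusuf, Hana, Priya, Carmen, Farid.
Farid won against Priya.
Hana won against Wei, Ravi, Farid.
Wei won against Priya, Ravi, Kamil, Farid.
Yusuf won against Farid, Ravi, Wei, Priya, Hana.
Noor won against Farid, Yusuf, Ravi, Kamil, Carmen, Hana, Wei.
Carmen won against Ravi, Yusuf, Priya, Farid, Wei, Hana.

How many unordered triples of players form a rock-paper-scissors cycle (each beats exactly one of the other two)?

Win totals: Carmen 6, Farid 1, Wei 4, Ravi 3, Yusuf 5, Priya 2, Noor 7, Hana 3, Kamil 5.
A player with w wins dominates both others in C(w,2) triples; summing gives 15 + 0 + 6 + 3 + 10 + 1 + 21 + 3 + 10 = 69 transitive triples.
Total triples C(9,3) = 84, so cyclic triples = 84 − 69 = 15.

15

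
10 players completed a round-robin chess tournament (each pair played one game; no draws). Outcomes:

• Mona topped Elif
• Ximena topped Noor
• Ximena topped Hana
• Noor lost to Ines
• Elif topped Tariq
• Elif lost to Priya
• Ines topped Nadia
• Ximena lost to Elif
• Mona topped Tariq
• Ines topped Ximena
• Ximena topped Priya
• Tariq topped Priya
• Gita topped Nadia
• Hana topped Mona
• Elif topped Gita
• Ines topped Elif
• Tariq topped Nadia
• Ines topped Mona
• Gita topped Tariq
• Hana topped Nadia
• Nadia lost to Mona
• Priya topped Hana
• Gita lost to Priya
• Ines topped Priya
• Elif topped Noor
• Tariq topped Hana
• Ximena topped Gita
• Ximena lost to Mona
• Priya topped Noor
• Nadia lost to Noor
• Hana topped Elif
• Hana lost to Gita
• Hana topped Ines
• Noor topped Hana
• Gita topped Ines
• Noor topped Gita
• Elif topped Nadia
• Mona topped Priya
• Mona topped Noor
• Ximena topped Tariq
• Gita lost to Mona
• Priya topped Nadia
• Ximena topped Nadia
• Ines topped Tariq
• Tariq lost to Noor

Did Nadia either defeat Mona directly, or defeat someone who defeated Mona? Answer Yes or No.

Nadia did not beat Mona directly.
Nadia beat no one, so there is no intermediate player.

No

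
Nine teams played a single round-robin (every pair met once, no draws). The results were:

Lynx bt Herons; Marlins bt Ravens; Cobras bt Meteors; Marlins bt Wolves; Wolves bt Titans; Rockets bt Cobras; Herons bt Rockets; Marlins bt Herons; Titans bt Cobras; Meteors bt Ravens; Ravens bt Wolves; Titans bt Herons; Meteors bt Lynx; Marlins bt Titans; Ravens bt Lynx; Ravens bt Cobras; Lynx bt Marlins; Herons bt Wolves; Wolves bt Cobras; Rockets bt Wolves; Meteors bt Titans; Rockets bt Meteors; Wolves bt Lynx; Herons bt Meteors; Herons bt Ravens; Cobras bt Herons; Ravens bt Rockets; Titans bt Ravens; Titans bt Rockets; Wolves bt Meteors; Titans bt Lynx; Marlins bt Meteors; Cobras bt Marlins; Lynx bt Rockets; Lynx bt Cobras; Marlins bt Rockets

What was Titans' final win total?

5

Titans' results: beat Cobras, Rockets, Ravens, Lynx, Herons; lost to Wolves, Marlins, Meteors.
That is 5 wins.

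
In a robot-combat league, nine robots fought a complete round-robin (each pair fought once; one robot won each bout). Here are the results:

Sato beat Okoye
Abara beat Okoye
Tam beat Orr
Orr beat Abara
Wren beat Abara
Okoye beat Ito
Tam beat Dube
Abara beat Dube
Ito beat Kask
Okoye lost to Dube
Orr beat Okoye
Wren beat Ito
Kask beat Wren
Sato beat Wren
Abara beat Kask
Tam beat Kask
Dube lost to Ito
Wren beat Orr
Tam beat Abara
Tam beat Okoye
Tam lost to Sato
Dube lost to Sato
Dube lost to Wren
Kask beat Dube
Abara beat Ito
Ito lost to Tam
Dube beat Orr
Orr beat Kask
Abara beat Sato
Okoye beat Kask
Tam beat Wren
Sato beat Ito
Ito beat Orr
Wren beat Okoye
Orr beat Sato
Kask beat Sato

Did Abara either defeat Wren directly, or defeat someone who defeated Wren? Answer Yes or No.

Abara did not beat Wren directly.
Abara beat Okoye, Sato, Kask, Dube, Ito. Of those, Sato beat Wren.

Yes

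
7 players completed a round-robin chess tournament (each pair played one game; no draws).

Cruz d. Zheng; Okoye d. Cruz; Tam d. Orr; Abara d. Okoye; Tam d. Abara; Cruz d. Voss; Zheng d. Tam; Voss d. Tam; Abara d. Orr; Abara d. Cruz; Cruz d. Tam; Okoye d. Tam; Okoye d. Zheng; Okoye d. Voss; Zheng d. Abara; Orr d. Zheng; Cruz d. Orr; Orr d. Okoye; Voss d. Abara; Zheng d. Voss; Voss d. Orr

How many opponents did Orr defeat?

2

Orr's results: beat Okoye, Zheng; lost to Voss, Cruz, Tam, Abara.
That is 2 wins.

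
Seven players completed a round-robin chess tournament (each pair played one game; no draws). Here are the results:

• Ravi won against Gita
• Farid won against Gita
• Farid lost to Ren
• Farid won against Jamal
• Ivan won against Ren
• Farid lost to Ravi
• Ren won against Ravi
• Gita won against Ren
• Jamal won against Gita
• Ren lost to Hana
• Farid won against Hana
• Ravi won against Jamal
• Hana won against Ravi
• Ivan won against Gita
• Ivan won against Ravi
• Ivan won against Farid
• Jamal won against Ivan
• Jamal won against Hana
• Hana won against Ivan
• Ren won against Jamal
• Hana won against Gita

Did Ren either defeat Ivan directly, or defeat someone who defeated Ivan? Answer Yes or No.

Ren did not beat Ivan directly.
Ren beat Farid, Jamal, Ravi. Of those, Jamal beat Ivan.

Yes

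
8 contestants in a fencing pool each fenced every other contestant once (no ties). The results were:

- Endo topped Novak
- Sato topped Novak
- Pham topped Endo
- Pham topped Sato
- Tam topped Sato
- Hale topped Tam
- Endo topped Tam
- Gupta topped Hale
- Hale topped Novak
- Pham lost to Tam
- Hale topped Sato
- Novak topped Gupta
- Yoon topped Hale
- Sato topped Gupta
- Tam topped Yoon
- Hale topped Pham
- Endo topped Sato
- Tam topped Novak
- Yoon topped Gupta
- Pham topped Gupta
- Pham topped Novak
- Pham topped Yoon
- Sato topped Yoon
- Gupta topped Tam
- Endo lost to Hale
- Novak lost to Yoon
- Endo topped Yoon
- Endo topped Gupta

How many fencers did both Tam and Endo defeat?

Tam beat: Sato, Novak, Yoon, Pham.
Endo beat: Sato, Novak, Yoon, Gupta, Tam.
Both beat: Sato, Novak, Yoon — 3.

3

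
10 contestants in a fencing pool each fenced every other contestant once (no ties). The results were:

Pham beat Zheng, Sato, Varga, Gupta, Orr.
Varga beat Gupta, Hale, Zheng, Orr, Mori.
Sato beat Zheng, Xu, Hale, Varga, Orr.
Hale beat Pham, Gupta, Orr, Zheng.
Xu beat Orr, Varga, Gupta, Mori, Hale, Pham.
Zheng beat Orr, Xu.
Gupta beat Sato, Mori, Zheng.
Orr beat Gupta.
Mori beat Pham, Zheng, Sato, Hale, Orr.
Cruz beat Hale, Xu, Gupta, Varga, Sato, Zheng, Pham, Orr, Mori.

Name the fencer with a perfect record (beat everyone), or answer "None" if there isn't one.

Cruz has 9 wins out of 9 opponents — a perfect record.

Cruz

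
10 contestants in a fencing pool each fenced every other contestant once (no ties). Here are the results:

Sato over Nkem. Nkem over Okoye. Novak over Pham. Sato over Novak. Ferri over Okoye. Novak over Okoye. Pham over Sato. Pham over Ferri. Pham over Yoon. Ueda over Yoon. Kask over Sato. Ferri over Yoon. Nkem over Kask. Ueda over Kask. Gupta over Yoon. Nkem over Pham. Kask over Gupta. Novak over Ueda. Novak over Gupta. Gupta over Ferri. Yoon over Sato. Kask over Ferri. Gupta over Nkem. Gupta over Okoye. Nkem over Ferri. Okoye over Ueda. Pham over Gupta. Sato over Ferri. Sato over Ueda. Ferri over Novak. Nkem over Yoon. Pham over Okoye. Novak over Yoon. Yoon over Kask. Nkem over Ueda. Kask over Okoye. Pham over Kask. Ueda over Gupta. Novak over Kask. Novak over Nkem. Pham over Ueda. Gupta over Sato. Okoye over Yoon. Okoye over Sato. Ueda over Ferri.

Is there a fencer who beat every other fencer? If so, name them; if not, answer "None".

None

Highest win total is Pham with 7 (out of 9 possible).
Pham lost to Nkem, Novak, so no fencer went undefeated.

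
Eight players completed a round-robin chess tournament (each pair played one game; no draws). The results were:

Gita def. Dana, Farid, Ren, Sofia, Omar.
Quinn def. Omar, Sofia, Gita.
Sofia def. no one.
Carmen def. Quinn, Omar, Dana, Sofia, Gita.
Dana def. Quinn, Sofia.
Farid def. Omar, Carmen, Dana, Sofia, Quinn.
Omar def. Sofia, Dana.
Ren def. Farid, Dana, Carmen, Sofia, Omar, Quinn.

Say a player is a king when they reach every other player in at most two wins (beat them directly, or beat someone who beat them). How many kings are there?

Quinn cannot reach Carmen in two steps.
Dana cannot reach Carmen, Ren, Farid in two steps.
Carmen reaches everyone (king).
Gita reaches everyone (king).
Sofia cannot reach Quinn, Dana, Carmen, Gita, Omar, Ren, Farid in two steps.
Omar cannot reach Carmen, Gita, Ren, Farid in two steps.
Ren reaches everyone (king).
Farid cannot reach Ren in two steps.
Kings: Carmen, Gita, Ren — 3.

3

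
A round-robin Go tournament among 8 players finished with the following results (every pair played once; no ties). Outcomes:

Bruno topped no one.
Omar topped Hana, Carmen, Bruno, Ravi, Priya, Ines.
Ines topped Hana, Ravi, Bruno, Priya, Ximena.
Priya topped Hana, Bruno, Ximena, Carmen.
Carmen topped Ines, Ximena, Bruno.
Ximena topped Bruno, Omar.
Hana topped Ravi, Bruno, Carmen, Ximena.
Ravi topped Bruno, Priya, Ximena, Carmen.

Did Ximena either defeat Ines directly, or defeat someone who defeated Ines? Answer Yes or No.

Yes

Ximena did not beat Ines directly.
Ximena beat Omar, Bruno. Of those, Omar beat Ines.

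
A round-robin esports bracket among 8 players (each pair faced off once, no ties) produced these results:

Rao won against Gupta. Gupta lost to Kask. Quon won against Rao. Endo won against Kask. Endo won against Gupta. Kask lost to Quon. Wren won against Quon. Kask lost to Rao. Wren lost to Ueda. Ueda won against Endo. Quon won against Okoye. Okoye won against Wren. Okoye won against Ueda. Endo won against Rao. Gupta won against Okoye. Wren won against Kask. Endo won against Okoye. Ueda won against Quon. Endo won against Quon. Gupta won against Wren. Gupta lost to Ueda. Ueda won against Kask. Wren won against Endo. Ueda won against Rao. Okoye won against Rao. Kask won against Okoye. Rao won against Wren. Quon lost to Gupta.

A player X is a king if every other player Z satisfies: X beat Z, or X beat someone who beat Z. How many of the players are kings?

4

Gupta reaches everyone (king).
Rao cannot reach Ueda in two steps.
Wren cannot reach Ueda in two steps.
Okoye reaches everyone (king).
Endo reaches everyone (king).
Ueda reaches everyone (king).
Kask cannot reach Endo in two steps.
Quon cannot reach Endo in two steps.
Kings: Gupta, Okoye, Endo, Ueda — 4.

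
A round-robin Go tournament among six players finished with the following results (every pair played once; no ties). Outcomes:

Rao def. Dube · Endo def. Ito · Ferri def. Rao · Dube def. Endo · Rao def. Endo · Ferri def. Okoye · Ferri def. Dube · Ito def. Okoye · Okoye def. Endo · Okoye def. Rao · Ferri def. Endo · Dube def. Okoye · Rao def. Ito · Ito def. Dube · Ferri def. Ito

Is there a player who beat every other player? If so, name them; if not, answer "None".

Ferri has 5 wins out of 5 opponents — a perfect record.

Ferri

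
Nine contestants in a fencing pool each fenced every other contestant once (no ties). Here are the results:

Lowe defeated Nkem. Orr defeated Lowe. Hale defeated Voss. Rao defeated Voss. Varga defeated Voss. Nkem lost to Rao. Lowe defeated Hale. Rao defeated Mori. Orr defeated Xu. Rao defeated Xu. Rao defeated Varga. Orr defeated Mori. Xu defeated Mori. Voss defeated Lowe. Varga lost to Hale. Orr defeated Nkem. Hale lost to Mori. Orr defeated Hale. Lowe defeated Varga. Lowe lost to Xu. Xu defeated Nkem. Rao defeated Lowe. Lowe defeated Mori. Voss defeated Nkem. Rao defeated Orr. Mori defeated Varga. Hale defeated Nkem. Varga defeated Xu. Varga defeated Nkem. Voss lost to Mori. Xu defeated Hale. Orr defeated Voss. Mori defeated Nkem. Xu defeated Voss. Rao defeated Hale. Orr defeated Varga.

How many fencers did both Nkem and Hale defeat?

0

Nkem beat: no one.
Hale beat: Nkem, Varga, Voss.
No one was beaten by both.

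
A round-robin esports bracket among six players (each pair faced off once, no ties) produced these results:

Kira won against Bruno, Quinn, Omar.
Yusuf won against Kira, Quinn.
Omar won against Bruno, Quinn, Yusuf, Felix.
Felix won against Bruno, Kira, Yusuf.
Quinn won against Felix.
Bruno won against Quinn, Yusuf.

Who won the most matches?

Win totals: Felix 3, Kira 3, Yusuf 2, Bruno 2, Quinn 1, Omar 4.
Omar leads with 4 wins (next highest: 3).

Omar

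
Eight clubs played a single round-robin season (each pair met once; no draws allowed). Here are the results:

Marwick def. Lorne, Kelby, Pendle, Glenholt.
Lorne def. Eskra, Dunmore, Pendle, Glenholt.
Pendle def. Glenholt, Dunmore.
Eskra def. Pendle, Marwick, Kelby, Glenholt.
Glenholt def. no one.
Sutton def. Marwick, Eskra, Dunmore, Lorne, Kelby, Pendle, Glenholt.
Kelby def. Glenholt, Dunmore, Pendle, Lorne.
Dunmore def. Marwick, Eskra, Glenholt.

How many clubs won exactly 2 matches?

1

Win totals: Eskra 4, Sutton 7, Dunmore 3, Glenholt 0, Lorne 4, Kelby 4, Pendle 2, Marwick 4.
Exactly 2: Pendle — 1 club.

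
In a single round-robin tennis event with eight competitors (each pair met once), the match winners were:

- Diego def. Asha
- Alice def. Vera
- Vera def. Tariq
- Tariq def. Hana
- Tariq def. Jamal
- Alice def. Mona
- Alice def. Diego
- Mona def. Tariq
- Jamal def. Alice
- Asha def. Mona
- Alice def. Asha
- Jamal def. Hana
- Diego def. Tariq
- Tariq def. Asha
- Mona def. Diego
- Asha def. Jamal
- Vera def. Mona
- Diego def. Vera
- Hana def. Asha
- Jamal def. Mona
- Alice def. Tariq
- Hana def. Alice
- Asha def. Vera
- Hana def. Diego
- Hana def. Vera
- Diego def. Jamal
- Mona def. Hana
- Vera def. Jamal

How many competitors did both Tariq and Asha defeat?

Tariq beat: Jamal, Hana, Asha.
Asha beat: Mona, Jamal, Vera.
Both beat: Jamal — 1.

1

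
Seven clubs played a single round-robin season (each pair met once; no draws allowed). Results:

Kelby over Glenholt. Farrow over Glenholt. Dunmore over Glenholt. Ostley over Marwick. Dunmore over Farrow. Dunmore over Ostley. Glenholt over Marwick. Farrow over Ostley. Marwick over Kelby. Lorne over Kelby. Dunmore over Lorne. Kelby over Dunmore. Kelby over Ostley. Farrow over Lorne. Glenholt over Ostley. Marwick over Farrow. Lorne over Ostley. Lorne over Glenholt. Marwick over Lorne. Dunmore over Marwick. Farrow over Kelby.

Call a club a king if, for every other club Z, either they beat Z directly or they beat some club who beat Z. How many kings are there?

4

Glenholt cannot reach Dunmore in two steps.
Ostley cannot reach Glenholt, Dunmore in two steps.
Kelby reaches everyone (king).
Farrow reaches everyone (king).
Lorne cannot reach Farrow in two steps.
Marwick reaches everyone (king).
Dunmore reaches everyone (king).
Kings: Kelby, Farrow, Marwick, Dunmore — 4.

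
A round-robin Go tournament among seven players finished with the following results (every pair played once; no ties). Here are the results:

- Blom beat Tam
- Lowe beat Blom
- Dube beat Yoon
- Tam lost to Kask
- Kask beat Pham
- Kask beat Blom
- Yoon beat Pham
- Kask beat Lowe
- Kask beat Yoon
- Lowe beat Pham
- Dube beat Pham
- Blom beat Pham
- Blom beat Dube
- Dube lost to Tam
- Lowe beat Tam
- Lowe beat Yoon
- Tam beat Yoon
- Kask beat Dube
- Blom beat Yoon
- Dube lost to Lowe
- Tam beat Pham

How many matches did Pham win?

Pham's results: beat no one; lost to Blom, Kask, Tam, Dube, Lowe, Yoon.
That is 0 wins.

0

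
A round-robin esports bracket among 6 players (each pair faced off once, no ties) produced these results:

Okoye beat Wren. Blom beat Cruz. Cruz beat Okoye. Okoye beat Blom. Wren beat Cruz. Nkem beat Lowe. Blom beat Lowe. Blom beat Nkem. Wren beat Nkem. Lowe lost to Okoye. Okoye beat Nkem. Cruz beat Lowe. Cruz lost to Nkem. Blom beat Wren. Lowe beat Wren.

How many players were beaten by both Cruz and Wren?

0

Cruz beat: Okoye, Lowe.
Wren beat: Nkem, Cruz.
No one was beaten by both.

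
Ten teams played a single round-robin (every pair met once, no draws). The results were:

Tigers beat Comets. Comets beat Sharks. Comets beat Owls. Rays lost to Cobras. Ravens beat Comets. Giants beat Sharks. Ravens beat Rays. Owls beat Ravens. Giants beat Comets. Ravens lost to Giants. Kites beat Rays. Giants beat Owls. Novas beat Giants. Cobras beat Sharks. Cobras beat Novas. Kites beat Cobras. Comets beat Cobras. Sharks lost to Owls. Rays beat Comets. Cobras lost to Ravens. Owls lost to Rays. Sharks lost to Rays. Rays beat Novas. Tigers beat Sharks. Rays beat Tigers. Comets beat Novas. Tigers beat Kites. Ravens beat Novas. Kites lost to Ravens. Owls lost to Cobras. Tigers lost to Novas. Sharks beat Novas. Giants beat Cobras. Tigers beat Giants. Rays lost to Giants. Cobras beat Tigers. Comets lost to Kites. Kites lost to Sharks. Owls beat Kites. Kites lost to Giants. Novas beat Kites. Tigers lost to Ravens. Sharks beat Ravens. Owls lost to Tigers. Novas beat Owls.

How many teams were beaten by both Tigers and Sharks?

1

Tigers beat: Giants, Owls, Comets, Kites, Sharks.
Sharks beat: Kites, Ravens, Novas.
Both beat: Kites — 1.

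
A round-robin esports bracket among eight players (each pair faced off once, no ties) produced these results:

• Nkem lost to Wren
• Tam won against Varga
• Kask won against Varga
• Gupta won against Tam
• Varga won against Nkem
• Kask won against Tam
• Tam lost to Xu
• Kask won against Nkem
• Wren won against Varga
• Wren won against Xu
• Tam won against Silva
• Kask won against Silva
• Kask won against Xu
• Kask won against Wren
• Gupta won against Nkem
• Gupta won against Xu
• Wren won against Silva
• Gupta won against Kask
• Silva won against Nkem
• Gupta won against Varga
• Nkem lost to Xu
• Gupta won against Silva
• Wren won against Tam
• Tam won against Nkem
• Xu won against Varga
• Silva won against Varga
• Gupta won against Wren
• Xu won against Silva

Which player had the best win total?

Gupta

Win totals: Tam 3, Xu 4, Nkem 0, Wren 5, Silva 2, Kask 6, Varga 1, Gupta 7.
Gupta leads with 7 wins (next highest: 6).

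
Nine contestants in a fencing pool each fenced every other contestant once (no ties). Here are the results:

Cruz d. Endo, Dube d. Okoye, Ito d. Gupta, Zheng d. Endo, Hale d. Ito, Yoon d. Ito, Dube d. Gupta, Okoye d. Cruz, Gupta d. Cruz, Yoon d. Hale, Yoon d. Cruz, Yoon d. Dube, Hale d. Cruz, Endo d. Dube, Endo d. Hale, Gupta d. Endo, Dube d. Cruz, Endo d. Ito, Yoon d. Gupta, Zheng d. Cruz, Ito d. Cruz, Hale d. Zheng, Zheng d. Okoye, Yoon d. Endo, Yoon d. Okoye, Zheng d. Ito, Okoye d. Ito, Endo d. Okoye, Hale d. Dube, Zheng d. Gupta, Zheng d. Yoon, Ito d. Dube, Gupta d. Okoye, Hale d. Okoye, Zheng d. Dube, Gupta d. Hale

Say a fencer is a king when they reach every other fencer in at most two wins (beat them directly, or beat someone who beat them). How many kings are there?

Dube cannot reach Yoon, Zheng in two steps.
Okoye cannot reach Yoon, Hale, Zheng in two steps.
Yoon reaches everyone (king).
Hale reaches everyone (king).
Endo cannot reach Yoon in two steps.
Ito cannot reach Yoon, Zheng in two steps.
Gupta cannot reach Yoon in two steps.
Zheng reaches everyone (king).
Cruz cannot reach Yoon, Gupta, Zheng in two steps.
Kings: Yoon, Hale, Zheng — 3.

3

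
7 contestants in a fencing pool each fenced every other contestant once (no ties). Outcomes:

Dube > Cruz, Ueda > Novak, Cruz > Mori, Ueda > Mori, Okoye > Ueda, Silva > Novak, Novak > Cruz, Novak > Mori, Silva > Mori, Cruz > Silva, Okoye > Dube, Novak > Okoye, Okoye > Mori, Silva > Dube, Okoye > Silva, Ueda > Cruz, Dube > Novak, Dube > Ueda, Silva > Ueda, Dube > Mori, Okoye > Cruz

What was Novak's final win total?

3

Novak's results: beat Okoye, Cruz, Mori; lost to Dube, Silva, Ueda.
That is 3 wins.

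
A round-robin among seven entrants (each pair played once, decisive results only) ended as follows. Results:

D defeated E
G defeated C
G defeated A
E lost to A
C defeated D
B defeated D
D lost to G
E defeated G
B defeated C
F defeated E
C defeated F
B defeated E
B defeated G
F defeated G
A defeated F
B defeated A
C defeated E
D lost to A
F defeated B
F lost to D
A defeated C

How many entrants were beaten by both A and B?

A beat: C, D, E, F.
B beat: A, C, D, E, G.
Both beat: C, D, E — 3.

3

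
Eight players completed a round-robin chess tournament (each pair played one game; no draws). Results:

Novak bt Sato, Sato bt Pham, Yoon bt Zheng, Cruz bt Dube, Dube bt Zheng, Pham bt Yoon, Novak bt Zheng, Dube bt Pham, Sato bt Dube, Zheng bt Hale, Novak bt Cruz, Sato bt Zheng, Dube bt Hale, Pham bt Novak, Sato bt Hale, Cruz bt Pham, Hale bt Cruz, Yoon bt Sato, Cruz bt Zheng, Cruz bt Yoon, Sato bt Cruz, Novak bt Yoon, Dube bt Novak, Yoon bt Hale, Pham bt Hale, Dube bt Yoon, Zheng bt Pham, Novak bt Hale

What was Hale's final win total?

1

Hale's results: beat Cruz; lost to Yoon, Novak, Dube, Sato, Zheng, Pham.
That is 1 win.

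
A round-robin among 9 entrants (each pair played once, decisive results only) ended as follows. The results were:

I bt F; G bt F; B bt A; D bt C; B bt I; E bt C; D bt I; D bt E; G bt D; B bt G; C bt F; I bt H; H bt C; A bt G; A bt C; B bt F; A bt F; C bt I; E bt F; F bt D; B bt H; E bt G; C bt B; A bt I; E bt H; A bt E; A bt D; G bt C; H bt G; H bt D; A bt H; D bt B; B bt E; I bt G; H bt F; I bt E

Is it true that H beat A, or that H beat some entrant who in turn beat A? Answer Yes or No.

H did not beat A directly.
H beat C, D, F, G, but each of them lost to A. No two-step path.

No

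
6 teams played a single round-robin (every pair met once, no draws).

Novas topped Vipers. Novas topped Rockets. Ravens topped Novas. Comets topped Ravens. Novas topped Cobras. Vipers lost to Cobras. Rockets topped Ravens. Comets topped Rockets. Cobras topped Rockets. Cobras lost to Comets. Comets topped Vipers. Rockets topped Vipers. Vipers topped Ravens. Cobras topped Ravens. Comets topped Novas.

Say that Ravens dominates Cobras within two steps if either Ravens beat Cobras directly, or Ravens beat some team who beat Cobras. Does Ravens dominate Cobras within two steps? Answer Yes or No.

Ravens did not beat Cobras directly.
Ravens beat Novas. Of those, Novas beat Cobras.

Yes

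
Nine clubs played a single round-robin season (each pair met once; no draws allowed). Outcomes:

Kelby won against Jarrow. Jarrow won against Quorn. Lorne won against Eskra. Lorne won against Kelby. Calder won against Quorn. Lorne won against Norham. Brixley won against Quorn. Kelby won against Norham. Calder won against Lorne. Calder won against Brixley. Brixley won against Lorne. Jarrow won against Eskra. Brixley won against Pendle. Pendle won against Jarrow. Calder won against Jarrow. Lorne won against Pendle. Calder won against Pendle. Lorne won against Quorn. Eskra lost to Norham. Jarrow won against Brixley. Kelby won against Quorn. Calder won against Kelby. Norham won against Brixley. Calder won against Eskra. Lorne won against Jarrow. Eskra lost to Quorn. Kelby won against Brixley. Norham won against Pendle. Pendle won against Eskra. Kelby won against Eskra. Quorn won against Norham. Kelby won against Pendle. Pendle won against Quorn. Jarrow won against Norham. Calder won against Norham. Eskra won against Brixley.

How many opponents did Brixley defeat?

3

Brixley's results: beat Lorne, Quorn, Pendle; lost to Norham, Jarrow, Calder, Eskra, Kelby.
That is 3 wins.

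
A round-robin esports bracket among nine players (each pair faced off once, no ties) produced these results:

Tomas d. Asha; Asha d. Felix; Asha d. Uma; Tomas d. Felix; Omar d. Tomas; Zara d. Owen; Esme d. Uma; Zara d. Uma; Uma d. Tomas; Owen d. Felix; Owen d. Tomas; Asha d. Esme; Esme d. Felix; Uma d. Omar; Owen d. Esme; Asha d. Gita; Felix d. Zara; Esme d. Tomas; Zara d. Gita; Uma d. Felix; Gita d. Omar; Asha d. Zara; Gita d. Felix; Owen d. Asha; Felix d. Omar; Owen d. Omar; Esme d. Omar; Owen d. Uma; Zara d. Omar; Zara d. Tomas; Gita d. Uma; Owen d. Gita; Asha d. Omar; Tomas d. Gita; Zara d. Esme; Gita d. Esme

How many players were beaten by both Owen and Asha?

Owen beat: Felix, Esme, Omar, Tomas, Gita, Uma, Asha.
Asha beat: Zara, Felix, Esme, Omar, Gita, Uma.
Both beat: Felix, Esme, Omar, Gita, Uma — 5.

5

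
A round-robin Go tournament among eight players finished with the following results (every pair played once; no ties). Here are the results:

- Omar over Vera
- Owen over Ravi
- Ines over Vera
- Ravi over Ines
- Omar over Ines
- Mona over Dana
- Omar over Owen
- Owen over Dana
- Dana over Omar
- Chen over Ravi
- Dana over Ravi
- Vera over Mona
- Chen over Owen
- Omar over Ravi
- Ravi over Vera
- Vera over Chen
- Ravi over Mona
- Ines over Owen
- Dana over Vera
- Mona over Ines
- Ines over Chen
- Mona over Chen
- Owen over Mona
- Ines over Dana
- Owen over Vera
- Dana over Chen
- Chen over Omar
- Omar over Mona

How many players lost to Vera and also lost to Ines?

1

Vera beat: Mona, Chen.
Ines beat: Owen, Vera, Dana, Chen.
Both beat: Chen — 1.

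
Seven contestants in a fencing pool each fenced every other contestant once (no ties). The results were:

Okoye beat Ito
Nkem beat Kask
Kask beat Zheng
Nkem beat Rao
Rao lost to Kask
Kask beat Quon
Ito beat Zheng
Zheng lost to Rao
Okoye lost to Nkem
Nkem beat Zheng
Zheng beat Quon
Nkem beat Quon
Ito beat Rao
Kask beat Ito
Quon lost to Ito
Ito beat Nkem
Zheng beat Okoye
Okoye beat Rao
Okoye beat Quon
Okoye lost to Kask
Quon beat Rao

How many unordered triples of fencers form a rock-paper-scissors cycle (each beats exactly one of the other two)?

Win totals: Kask 5, Okoye 3, Zheng 2, Quon 1, Rao 1, Nkem 5, Ito 4.
A fencer with w wins dominates both others in C(w,2) triples; summing gives 10 + 3 + 1 + 0 + 0 + 10 + 6 = 30 transitive triples.
Total triples C(7,3) = 35, so cyclic triples = 35 − 30 = 5.

5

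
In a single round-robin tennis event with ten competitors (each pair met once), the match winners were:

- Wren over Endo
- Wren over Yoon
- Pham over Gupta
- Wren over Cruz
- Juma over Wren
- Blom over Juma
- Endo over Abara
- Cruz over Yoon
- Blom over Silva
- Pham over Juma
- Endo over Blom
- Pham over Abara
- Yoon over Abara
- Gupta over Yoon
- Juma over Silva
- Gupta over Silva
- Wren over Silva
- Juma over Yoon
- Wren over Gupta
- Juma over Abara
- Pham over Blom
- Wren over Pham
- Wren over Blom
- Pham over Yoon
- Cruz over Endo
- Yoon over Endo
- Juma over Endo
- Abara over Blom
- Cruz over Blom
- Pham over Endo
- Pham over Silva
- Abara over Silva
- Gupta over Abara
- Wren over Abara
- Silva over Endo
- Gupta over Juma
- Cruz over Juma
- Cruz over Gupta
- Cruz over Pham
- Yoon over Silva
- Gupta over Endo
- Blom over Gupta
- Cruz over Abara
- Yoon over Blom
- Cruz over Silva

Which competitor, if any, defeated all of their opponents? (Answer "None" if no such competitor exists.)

Highest win total is Wren with 8 (out of 9 possible).
Wren lost to Juma, so no competitor went undefeated.

None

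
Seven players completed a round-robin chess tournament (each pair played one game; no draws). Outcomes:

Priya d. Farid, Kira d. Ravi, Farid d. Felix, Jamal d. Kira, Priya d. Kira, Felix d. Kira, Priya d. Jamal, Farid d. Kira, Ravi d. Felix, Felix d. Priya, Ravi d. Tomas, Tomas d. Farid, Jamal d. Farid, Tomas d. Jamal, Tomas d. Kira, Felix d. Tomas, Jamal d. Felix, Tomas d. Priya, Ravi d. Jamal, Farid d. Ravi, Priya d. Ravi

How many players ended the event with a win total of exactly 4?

2

Win totals: Felix 3, Tomas 4, Ravi 3, Kira 1, Priya 4, Jamal 3, Farid 3.
Exactly 4: Tomas, Priya — 2 players.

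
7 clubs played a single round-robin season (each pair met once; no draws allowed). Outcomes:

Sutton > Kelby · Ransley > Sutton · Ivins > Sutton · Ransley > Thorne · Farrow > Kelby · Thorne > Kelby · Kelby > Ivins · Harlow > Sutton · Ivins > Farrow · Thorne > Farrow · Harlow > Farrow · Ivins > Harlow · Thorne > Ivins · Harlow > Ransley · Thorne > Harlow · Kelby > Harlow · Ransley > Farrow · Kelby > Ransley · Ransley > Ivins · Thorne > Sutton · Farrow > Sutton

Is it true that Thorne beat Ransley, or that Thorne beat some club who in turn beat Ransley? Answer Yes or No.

Yes

Thorne did not beat Ransley directly.
Thorne beat Kelby, Harlow, Ivins, Sutton, Farrow. Of those, Kelby beat Ransley.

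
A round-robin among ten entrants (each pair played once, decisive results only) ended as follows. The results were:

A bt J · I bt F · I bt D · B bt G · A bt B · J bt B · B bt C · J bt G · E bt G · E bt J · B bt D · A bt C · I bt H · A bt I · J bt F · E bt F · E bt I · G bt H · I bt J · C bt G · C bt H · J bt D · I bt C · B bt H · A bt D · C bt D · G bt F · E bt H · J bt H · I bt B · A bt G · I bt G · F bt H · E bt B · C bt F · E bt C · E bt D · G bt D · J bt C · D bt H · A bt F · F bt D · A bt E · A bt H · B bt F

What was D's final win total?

1

D's results: beat H; lost to A, B, C, E, F, G, I, J.
That is 1 win.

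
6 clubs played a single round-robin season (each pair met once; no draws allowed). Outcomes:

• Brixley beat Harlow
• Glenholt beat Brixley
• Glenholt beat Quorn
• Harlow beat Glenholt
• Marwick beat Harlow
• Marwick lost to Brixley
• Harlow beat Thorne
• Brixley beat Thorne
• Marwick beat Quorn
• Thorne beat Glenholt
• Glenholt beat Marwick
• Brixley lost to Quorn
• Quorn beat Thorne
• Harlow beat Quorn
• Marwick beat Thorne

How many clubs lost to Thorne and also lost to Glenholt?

0

Thorne beat: Glenholt.
Glenholt beat: Brixley, Marwick, Quorn.
No one was beaten by both.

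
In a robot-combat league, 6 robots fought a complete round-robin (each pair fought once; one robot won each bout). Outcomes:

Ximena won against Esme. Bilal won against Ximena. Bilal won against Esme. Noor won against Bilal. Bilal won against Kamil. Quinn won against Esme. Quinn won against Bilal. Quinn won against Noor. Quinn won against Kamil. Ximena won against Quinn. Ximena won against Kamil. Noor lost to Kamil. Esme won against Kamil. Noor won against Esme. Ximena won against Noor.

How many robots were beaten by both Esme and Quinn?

1

Esme beat: Kamil.
Quinn beat: Noor, Esme, Bilal, Kamil.
Both beat: Kamil — 1.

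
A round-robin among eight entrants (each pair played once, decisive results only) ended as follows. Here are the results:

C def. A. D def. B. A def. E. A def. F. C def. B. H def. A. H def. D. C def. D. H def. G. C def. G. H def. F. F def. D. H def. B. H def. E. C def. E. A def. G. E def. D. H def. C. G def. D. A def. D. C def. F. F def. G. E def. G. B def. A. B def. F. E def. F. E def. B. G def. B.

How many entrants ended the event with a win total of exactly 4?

Win totals: A 4, B 2, C 6, D 1, E 4, F 2, G 2, H 7.
Exactly 4: A, E — 2 entrants.

2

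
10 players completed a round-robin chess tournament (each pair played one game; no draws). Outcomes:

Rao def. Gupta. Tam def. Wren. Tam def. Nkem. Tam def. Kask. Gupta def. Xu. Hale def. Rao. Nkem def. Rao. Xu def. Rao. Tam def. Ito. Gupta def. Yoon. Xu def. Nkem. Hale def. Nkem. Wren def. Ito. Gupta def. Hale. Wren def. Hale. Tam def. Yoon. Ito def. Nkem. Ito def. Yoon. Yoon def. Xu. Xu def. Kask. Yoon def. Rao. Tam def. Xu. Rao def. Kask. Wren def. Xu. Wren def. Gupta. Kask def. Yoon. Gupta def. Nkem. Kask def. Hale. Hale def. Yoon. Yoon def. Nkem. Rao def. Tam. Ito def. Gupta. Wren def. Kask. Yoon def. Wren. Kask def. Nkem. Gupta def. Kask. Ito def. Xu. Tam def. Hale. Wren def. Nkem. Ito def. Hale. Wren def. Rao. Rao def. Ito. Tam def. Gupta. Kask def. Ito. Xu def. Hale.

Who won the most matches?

Tam

Win totals: Kask 4, Gupta 5, Hale 3, Tam 8, Rao 4, Wren 7, Xu 4, Yoon 4, Ito 5, Nkem 1.
Tam leads with 8 wins (next highest: 7).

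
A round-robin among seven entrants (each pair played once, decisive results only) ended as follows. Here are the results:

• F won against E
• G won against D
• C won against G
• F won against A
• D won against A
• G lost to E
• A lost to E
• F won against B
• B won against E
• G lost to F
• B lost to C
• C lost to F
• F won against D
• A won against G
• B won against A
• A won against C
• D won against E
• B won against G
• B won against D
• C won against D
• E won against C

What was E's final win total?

E's results: beat A, C, G; lost to B, D, F.
That is 3 wins.

3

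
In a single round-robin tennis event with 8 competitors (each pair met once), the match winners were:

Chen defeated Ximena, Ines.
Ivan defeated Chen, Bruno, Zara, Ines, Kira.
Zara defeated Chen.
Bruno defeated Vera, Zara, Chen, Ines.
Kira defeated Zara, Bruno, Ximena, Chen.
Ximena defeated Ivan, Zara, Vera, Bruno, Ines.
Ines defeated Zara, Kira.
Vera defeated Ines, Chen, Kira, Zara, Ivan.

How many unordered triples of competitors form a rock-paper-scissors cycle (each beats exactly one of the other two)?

12

Win totals: Ivan 5, Vera 5, Kira 4, Ximena 5, Zara 1, Bruno 4, Ines 2, Chen 2.
A competitor with w wins dominates both others in C(w,2) triples; summing gives 10 + 10 + 6 + 10 + 0 + 6 + 1 + 1 = 44 transitive triples.
Total triples C(8,3) = 56, so cyclic triples = 56 − 44 = 12.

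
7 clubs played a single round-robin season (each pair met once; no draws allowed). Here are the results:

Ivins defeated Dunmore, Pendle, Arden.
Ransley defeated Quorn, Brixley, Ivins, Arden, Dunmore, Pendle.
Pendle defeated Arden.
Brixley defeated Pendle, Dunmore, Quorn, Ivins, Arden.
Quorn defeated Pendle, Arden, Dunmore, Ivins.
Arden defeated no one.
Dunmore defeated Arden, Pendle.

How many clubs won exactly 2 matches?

1

Win totals: Quorn 4, Pendle 1, Dunmore 2, Ivins 3, Arden 0, Brixley 5, Ransley 6.
Exactly 2: Dunmore — 1 club.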